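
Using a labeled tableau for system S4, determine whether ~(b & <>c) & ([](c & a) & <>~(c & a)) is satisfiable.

1. ~(b & <>c) & ([](c & a) & <>~(c & a)), u
2. ~(b & <>c), u   [&-rule on 1]
3. [](c & a) & <>~(c & a), u   [&-rule on 1]
4. [](c & a), u   [&-rule on 3]
5. <>~(c & a), u   [&-rule on 3]
6. c & a, u   [[]-rule on 4 via uRu]
7. c, u   [&-rule on 6]
8. a, u   [&-rule on 6]
9. ~b, u   [~&-rule on 2 (branches; this branch)]
10. ~(c & a), v   [<>-rule on 5: fresh world v, uRv]
11. c & a, v   [[]-rule on 4 via uRv]
12. c, v   [&-rule on 11]
13. a, v   [&-rule on 11]
14. ~a, v   [~&-rule on 10 (branches; this branch)]
Accessibility: uRu, uRv, vRv
Branch closes: a and ~a both at v.
(One branch shown.) All branches close.

No, unsatisfiable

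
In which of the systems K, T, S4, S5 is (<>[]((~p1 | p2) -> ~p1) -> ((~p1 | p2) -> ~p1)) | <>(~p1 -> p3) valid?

T, S4, S5

T-tableau for the negation ~((<>[]((~p1 | p2) -> ~p1) -> ((~p1 | p2) -> ~p1)) | <>(~p1 -> p3)):
1. ~((<>[]((~p1 | p2) -> ~p1) -> ((~p1 | p2) -> ~p1)) | <>(~p1 -> p3)), u
2. ~(<>[]((~p1 | p2) -> ~p1) -> ((~p1 | p2) -> ~p1)), u
3. ~<>(~p1 -> p3), u
4. <>[]((~p1 | p2) -> ~p1), u
5. ~((~p1 | p2) -> ~p1), u
6. ~p1 | p2, u
7. p1, u
8. ~(~p1 -> p3), u
9. ~p1, u
10. ~p3, u
Accessibility: uRu
Branch closes: p1 and ~p1 both at u.
Every branch closes (one shown): valid in T, hence also in S4, S5 (every theorem of T is a theorem of S4 and S5).
K-tableau for the negation ~((<>[]((~p1 | p2) -> ~p1) -> ((~p1 | p2) -> ~p1)) | <>(~p1 -> p3)):
1. ~((<>[]((~p1 | p2) -> ~p1) -> ((~p1 | p2) -> ~p1)) | <>(~p1 -> p3)), u
2. ~(<>[]((~p1 | p2) -> ~p1) -> ((~p1 | p2) -> ~p1)), u
3. ~<>(~p1 -> p3), u
4. <>[]((~p1 | p2) -> ~p1), u
5. ~((~p1 | p2) -> ~p1), u
6. ~p1 | p2, u
7. p1, u
8. p2, u
9. []((~p1 | p2) -> ~p1), v
10. ~(~p1 -> p3), v
11. ~p1, v
12. ~p3, v
Accessibility: uRv
Complete open branch: countermodel on a K-frame, so not valid in K.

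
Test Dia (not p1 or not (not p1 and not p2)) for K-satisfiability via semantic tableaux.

1. Dia (not p1 or not (not p1 and not p2)), 0
2. not p1 or not (not p1 and not p2), 1
3. not (not p1 and not p2), 1
4. p2, 1
Accessibility: 0R1

Yes, satisfiable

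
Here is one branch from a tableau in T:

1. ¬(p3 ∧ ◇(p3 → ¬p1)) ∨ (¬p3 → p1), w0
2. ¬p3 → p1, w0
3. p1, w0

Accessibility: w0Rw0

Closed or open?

Not closed

There is no literal clash: for every atom and world, at most one sign appears.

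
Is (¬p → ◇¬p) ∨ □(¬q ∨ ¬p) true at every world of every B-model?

Valid in B

Tableau for the negation ¬((¬p → ◇¬p) ∨ □(¬q ∨ ¬p)):
1. ¬((¬p → ◇¬p) ∨ □(¬q ∨ ¬p)), w0
2. ¬(¬p → ◇¬p), w0
3. ¬□(¬q ∨ ¬p), w0
4. ¬p, w0
5. ¬◇¬p, w0
6. p, w0
Accessibility: w0Rw0
Branch closes: p and ¬p both at w0.
Every branch of the negation's tableau closes; the branch above is one of them.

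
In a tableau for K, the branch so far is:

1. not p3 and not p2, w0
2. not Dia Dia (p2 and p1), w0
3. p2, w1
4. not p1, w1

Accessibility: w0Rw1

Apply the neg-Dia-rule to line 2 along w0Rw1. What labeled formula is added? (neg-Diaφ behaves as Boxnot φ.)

neg-Diaφ behaves as Boxnot φ: propagate the negated body to each accessible world.

not Dia (p2 and p1), w1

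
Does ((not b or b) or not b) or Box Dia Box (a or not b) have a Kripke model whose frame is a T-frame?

Satisfiable (open branch found)

1. ((not b or b) or not b) or Box Dia Box (a or not b), w0
2. Box Dia Box (a or not b), w0   [or-rule on 1 (branches; this branch)]
3. Dia Box (a or not b), w0   [Box-rule on 2 via w0Rw0]
4. Box (a or not b), w1   [Dia-rule on 3: fresh world w1, w0Rw1]
5. Dia Box (a or not b), w1   [Box-rule on 2 via w0Rw1]
6. a or not b, w1   [Box-rule on 4 via w1Rw1]
7. not b, w1   [or-rule on 6 (branches; this branch)]
8. Box (a or not b), w2   [Dia-rule on 5: fresh world w2, w1Rw2]
9. a or not b, w2   [Box-rule on 4 via w1Rw2]
10. not b, w2   [or-rule on 9 (branches; this branch)]
Accessibility: w0Rw0, w0Rw1, w1Rw1, w1Rw2, w2Rw2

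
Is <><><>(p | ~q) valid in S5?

Tableau for the negation ~<><><>(p | ~q):
1. ~<><><>(p | ~q), w0
2. ~<><>(p | ~q), w0
3. ~<>(p | ~q), w0
4. ~(p | ~q), w0
5. ~p, w0
6. q, w0
Accessibility: w0Rw0
The negation has an open branch (countermodel exists).

Invalid (countermodel exists)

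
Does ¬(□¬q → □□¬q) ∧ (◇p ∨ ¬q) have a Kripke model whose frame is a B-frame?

Satisfiable

1. ¬(□¬q → □□¬q) ∧ (◇p ∨ ¬q), 0
2. ¬(□¬q → □□¬q), 0
3. ◇p ∨ ¬q, 0
4. □¬q, 0
5. ¬□□¬q, 0
6. ¬q, 0
7. ¬□¬q, 1
8. ¬q, 1
9. q, 2
Accessibility: 0R0, 0R1, 1R0, 1R1, 1R2, 2R1, 2R2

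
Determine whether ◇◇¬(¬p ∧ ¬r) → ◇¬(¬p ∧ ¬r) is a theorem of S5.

Tableau for the negation ¬(◇◇¬(¬p ∧ ¬r) → ◇¬(¬p ∧ ¬r)):
1. ¬(◇◇¬(¬p ∧ ¬r) → ◇¬(¬p ∧ ¬r)), u
2. ◇◇¬(¬p ∧ ¬r), u   [¬→-rule on 1]
3. ¬◇¬(¬p ∧ ¬r), u   [¬→-rule on 1]
4. ¬p ∧ ¬r, u   [¬◇-rule on 3 via uRu]
5. ¬p, u   [∧-rule on 4]
6. ¬r, u   [∧-rule on 4]
7. ◇¬(¬p ∧ ¬r), v   [◇-rule on 2: fresh world v, uRv]
8. ¬p ∧ ¬r, v   [¬◇-rule on 3 via uRv]
9. ¬p, v   [∧-rule on 8]
10. ¬r, v   [∧-rule on 8]
11. ¬(¬p ∧ ¬r), w   [◇-rule on 7: fresh world w, vRw]
12. ¬p ∧ ¬r, w   [¬◇-rule on 3 via uRw]
13. ¬p, w   [∧-rule on 12]
14. ¬r, w   [∧-rule on 12]
15. r, w   [¬∧-rule on 11 (branches; this branch)]
Accessibility: uRu, uRv, uRw, vRu, vRv, vRw, wRu, wRv, wRw
Branch closes: r and ¬r both at w.
Every branch of the negation's tableau closes; the branch above is one of them.

Valid in S5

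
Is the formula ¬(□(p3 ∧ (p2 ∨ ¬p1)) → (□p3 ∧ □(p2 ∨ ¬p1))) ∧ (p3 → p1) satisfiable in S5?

1. ¬(□(p3 ∧ (p2 ∨ ¬p1)) → (□p3 ∧ □(p2 ∨ ¬p1))) ∧ (p3 → p1), u
2. ¬(□(p3 ∧ (p2 ∨ ¬p1)) → (□p3 ∧ □(p2 ∨ ¬p1))), u   [∧-rule on 1]
3. p3 → p1, u   [∧-rule on 1]
4. □(p3 ∧ (p2 ∨ ¬p1)), u   [¬→-rule on 2]
5. ¬(□p3 ∧ □(p2 ∨ ¬p1)), u   [¬→-rule on 2]
6. p3 ∧ (p2 ∨ ¬p1), u   [□-rule on 4 via uRu]
7. p3, u   [∧-rule on 6]
8. p2 ∨ ¬p1, u   [∧-rule on 6]
9. p1, u   [→-rule on 3 (branches; this branch)]
10. ¬□(p2 ∨ ¬p1), u   [¬∧-rule on 5 (branches; this branch)]
11. p2, u   [∨-rule on 8 (branches; this branch)]
12. ¬(p2 ∨ ¬p1), v   [¬□-rule on 10: fresh world v, uRv]
13. ¬p2, v   [¬∨-rule on 12]
14. p1, v   [¬∨-rule on 12]
15. p3 ∧ (p2 ∨ ¬p1), v   [□-rule on 4 via uRv]
16. p3, v   [∧-rule on 15]
17. p2 ∨ ¬p1, v   [∧-rule on 15]
18. ¬p1, v   [∨-rule on 17 (branches; this branch)]
Accessibility: uRu, uRv, vRu, vRv
Branch closes: p1 and ¬p1 both at v.
Every branch closes; the branch above is one of them.

Unsatisfiable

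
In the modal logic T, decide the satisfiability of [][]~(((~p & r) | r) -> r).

1. [][]~(((~p & r) | r) -> r), w0
2. []~(((~p & r) | r) -> r), w0   [[]-rule on 1 via w0Rw0]
3. ~(((~p & r) | r) -> r), w0   [[]-rule on 2 via w0Rw0]
4. (~p & r) | r, w0   [~->-rule on 3]
5. ~r, w0   [~->-rule on 3]
6. ~p & r, w0   [|-rule on 4 (branches; this branch)]
7. ~p, w0   [&-rule on 6]
8. r, w0   [&-rule on 6]
Accessibility: w0Rw0
Branch closes: r and ~r both at w0.
All branches of the tableau close; one closing branch shown above.

Unsatisfiable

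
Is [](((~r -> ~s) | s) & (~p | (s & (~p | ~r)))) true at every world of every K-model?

Not valid

Tableau for the negation ~[](((~r -> ~s) | s) & (~p | (s & (~p | ~r)))):
1. ~[](((~r -> ~s) | s) & (~p | (s & (~p | ~r)))), u
2. ~(((~r -> ~s) | s) & (~p | (s & (~p | ~r)))), v   [~[]-rule on 1: fresh world v, uRv]
3. ~(~p | (s & (~p | ~r))), v   [~&-rule on 2 (branches; this branch)]
4. p, v   [~|-rule on 3]
5. ~(s & (~p | ~r)), v   [~|-rule on 3]
6. ~(~p | ~r), v   [~&-rule on 5 (branches; this branch)]
7. r, v   [~|-rule on 6]
Accessibility: uRv
The negation has an open branch (countermodel exists).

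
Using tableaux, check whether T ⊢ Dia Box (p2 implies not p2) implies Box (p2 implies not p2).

Tableau for the negation not (Dia Box (p2 implies not p2) implies Box (p2 implies not p2)):
1. not (Dia Box (p2 implies not p2) implies Box (p2 implies not p2)), 0
2. Dia Box (p2 implies not p2), 0   [neg-implies-rule on 1]
3. not Box (p2 implies not p2), 0   [neg-implies-rule on 1]
4. Box (p2 implies not p2), 1   [Dia-rule on 2: fresh world 1, 0R1]
5. p2 implies not p2, 1   [Box-rule on 4 via 1R1]
6. not p2, 1   [implies-rule on 5 (branches; this branch)]
7. not (p2 implies not p2), 2   [neg-Box-rule on 3: fresh world 2, 0R2]
8. p2, 2   [neg-implies-rule on 7]
Accessibility: 0R0, 0R1, 0R2, 1R1, 2R2
The negation has an open branch (countermodel exists).

No, not valid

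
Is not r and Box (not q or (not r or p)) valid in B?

Not valid

Tableau for the negation not (not r and Box (not q or (not r or p))):
1. not (not r and Box (not q or (not r or p))), w0
2. not Box (not q or (not r or p)), w0
3. not (not q or (not r or p)), w1
4. q, w1
5. not (not r or p), w1
6. r, w1
7. not p, w1
Accessibility: w0Rw0, w0Rw1, w1Rw0, w1Rw1
The negation has an open branch (countermodel exists).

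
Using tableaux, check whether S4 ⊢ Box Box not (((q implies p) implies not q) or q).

Not valid

Tableau for the negation not Box Box not (((q implies p) implies not q) or q):
1. not Box Box not (((q implies p) implies not q) or q), u
2. not Box not (((q implies p) implies not q) or q), v
3. ((q implies p) implies not q) or q, w
4. q, w
Accessibility: uRu, uRv, uRw, vRv, vRw, wRw
The negation has an open branch (countermodel exists).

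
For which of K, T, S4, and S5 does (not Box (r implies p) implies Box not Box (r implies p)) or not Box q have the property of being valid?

S5

S5-tableau for the negation not ((not Box (r implies p) implies Box not Box (r implies p)) or not Box q):
1. not ((not Box (r implies p) implies Box not Box (r implies p)) or not Box q), w0
2. not (not Box (r implies p) implies Box not Box (r implies p)), w0
3. Box q, w0
4. not Box (r implies p), w0
5. not Box not Box (r implies p), w0
6. q, w0
7. not (r implies p), w1
8. r, w1
9. not p, w1
10. q, w1
11. Box (r implies p), w2
12. q, w2
13. r implies p, w0
14. r implies p, w1
15. r implies p, w2
16. p, w0
17. p, w1
Accessibility: w0Rw0, w0Rw1, w0Rw2, w1Rw0, w1Rw1, w1Rw2, w2Rw0, w2Rw1, w2Rw2
Branch closes: p and not p both at w1.
Every branch closes (one shown): valid in S5.
S4-tableau for the negation not ((not Box (r implies p) implies Box not Box (r implies p)) or not Box q):
1. not ((not Box (r implies p) implies Box not Box (r implies p)) or not Box q), w0
2. not (not Box (r implies p) implies Box not Box (r implies p)), w0
3. Box q, w0
4. not Box (r implies p), w0
5. not Box not Box (r implies p), w0
6. q, w0
7. not (r implies p), w1
8. r, w1
9. not p, w1
10. q, w1
11. Box (r implies p), w2
12. q, w2
13. r implies p, w2
14. p, w2
Accessibility: w0Rw0, w0Rw1, w0Rw2, w1Rw1, w2Rw2
Complete open branch: countermodel on an S4-frame, so not valid in S4, nor in K, T (the same frame is also a K-frame and a T-frame).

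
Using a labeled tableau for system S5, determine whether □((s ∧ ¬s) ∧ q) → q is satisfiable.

1. □((s ∧ ¬s) ∧ q) → q, 0
2. q, 0
Accessibility: 0R0

Yes, satisfiable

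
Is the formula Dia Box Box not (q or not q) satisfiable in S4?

Unsatisfiable

1. Dia Box Box not (q or not q), w0
2. Box Box not (q or not q), w1
3. Box not (q or not q), w1
4. not (q or not q), w1
5. not q, w1
6. q, w1
Accessibility: w0Rw0, w0Rw1, w1Rw1
Branch closes: q and not q both at w1.
Every branch closes; the branch above is one of them.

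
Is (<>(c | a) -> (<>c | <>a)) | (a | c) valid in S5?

Valid in S5

Tableau for the negation ~((<>(c | a) -> (<>c | <>a)) | (a | c)):
1. ~((<>(c | a) -> (<>c | <>a)) | (a | c)), u
2. ~(<>(c | a) -> (<>c | <>a)), u
3. ~(a | c), u
4. <>(c | a), u
5. ~(<>c | <>a), u
6. ~a, u
7. ~c, u
8. ~<>c, u
9. ~<>a, u
10. c | a, v
11. ~c, v
12. ~a, v
13. a, v
Accessibility: uRu, uRv, vRu, vRv
Branch closes: a and ~a both at v.
All branches of the negation close; one closing branch shown above.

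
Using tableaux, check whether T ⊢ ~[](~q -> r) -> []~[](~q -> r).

Invalid (countermodel exists)

Tableau for the negation ~(~[](~q -> r) -> []~[](~q -> r)):
1. ~(~[](~q -> r) -> []~[](~q -> r)), 0
2. ~[](~q -> r), 0
3. ~[]~[](~q -> r), 0
4. ~(~q -> r), 1
5. ~q, 1
6. ~r, 1
7. [](~q -> r), 2
8. ~q -> r, 2
9. r, 2
Accessibility: 0R0, 0R1, 0R2, 1R1, 2R2
The negation has an open branch (countermodel exists).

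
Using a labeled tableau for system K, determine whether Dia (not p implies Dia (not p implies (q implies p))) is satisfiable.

Satisfiable

1. Dia (not p implies Dia (not p implies (q implies p))), u
2. not p implies Dia (not p implies (q implies p)), v
3. Dia (not p implies (q implies p)), v
4. not p implies (q implies p), w
5. q implies p, w
6. p, w
Accessibility: uRv, vRw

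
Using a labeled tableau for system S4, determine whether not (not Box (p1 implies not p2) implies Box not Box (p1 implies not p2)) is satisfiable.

1. not (not Box (p1 implies not p2) implies Box not Box (p1 implies not p2)), w0
2. not Box (p1 implies not p2), w0   [neg-implies-rule on 1]
3. not Box not Box (p1 implies not p2), w0   [neg-implies-rule on 1]
4. not (p1 implies not p2), w1   [neg-Box-rule on 2: fresh world w1, w0Rw1]
5. p1, w1   [neg-implies-rule on 4]
6. p2, w1   [neg-implies-rule on 4]
7. Box (p1 implies not p2), w2   [neg-Box-rule on 3: fresh world w2, w0Rw2]
8. p1 implies not p2, w2   [Box-rule on 7 via w2Rw2]
9. not p2, w2   [implies-rule on 8 (branches; this branch)]
Accessibility: w0Rw0, w0Rw1, w0Rw2, w1Rw1, w2Rw2

Satisfiable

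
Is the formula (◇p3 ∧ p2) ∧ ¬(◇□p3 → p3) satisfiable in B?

Unsatisfiable

1. (◇p3 ∧ p2) ∧ ¬(◇□p3 → p3), w0
2. ◇p3 ∧ p2, w0
3. ¬(◇□p3 → p3), w0
4. ◇p3, w0
5. p2, w0
6. ◇□p3, w0
7. ¬p3, w0
8. p3, w1
9. □p3, w2
10. p3, w0
Accessibility: w0Rw0, w0Rw1, w0Rw2, w1Rw0, w1Rw1, w2Rw0, w2Rw2
Branch closes: p3 and ¬p3 both at w0.
(One branch shown.) All branches close.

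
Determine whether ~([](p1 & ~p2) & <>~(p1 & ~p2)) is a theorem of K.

Valid in K

Tableau for the negation [](p1 & ~p2) & <>~(p1 & ~p2):
1. [](p1 & ~p2) & <>~(p1 & ~p2), 0
2. [](p1 & ~p2), 0
3. <>~(p1 & ~p2), 0
4. ~(p1 & ~p2), 1
5. p1 & ~p2, 1
6. p1, 1
7. ~p2, 1
8. p2, 1
Accessibility: 0R1
Branch closes: p2 and ~p2 both at 1.
All branches of the negation close; one closing branch shown above.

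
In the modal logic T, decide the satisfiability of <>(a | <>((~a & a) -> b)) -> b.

Satisfiable

1. <>(a | <>((~a & a) -> b)) -> b, w0
2. b, w0   [->-rule on 1 (branches; this branch)]
Accessibility: w0Rw0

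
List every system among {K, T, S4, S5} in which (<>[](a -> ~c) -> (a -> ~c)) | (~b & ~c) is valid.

S5

S5-tableau for the negation ~((<>[](a -> ~c) -> (a -> ~c)) | (~b & ~c)):
1. ~((<>[](a -> ~c) -> (a -> ~c)) | (~b & ~c)), w0
2. ~(<>[](a -> ~c) -> (a -> ~c)), w0
3. ~(~b & ~c), w0
4. <>[](a -> ~c), w0
5. ~(a -> ~c), w0
6. a, w0
7. c, w0
8. [](a -> ~c), w1
9. a -> ~c, w0
10. a -> ~c, w1
11. ~c, w0
Accessibility: w0Rw0, w0Rw1, w1Rw0, w1Rw1
Branch closes: c and ~c both at w0.
Every branch closes (one shown): valid in S5.
S4-tableau for the negation ~((<>[](a -> ~c) -> (a -> ~c)) | (~b & ~c)):
1. ~((<>[](a -> ~c) -> (a -> ~c)) | (~b & ~c)), w0
2. ~(<>[](a -> ~c) -> (a -> ~c)), w0
3. ~(~b & ~c), w0
4. <>[](a -> ~c), w0
5. ~(a -> ~c), w0
6. a, w0
7. c, w0
8. [](a -> ~c), w1
9. a -> ~c, w1
10. ~c, w1
Accessibility: w0Rw0, w0Rw1, w1Rw1
Complete open branch: countermodel on an S4-frame, so not valid in S4, nor in K, T (the same frame is also a K-frame and a T-frame).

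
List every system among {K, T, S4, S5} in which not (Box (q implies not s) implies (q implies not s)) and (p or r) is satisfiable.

K

K-tableau for the formula:
1. not (Box (q implies not s) implies (q implies not s)) and (p or r), 0
2. not (Box (q implies not s) implies (q implies not s)), 0   [and-rule on 1]
3. p or r, 0   [and-rule on 1]
4. Box (q implies not s), 0   [neg-implies-rule on 2]
5. not (q implies not s), 0   [neg-implies-rule on 2]
6. q, 0   [neg-implies-rule on 5]
7. s, 0   [neg-implies-rule on 5]
8. r, 0   [or-rule on 3 (branches; this branch)]
Complete open branch: satisfiable in K.
T-tableau for the formula:
1. not (Box (q implies not s) implies (q implies not s)) and (p or r), 0
2. not (Box (q implies not s) implies (q implies not s)), 0   [and-rule on 1]
3. p or r, 0   [and-rule on 1]
4. Box (q implies not s), 0   [neg-implies-rule on 2]
5. not (q implies not s), 0   [neg-implies-rule on 2]
6. q, 0   [neg-implies-rule on 5]
7. s, 0   [neg-implies-rule on 5]
8. q implies not s, 0   [Box-rule on 4 via 0R0]
9. r, 0   [or-rule on 3 (branches; this branch)]
10. not s, 0   [implies-rule on 8 (branches; this branch)]
Accessibility: 0R0
Branch closes: s and not s both at 0.
Every branch closes (one shown): unsatisfiable in T, hence also in S4, S5 (every S4/S5-frame is a T-frame).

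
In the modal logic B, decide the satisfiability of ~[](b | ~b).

1. ~[](b | ~b), u
2. ~(b | ~b), v
3. ~b, v
4. b, v
Accessibility: uRu, uRv, vRu, vRv
Branch closes: b and ~b both at v.
Every branch closes; the branch above is one of them.

Unsatisfiable (every branch closes)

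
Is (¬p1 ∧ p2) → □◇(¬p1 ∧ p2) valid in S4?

Tableau for the negation ¬((¬p1 ∧ p2) → □◇(¬p1 ∧ p2)):
1. ¬((¬p1 ∧ p2) → □◇(¬p1 ∧ p2)), w0
2. ¬p1 ∧ p2, w0
3. ¬□◇(¬p1 ∧ p2), w0
4. ¬p1, w0
5. p2, w0
6. ¬◇(¬p1 ∧ p2), w1
7. ¬(¬p1 ∧ p2), w1
8. ¬p2, w1
Accessibility: w0Rw0, w0Rw1, w1Rw1
The negation has an open branch (countermodel exists).

Not valid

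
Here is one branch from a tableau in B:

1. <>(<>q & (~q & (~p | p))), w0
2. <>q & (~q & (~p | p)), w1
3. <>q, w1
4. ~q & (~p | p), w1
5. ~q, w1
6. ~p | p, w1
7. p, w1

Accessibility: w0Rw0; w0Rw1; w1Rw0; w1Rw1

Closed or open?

No, open

No world carries both an atom and its negation.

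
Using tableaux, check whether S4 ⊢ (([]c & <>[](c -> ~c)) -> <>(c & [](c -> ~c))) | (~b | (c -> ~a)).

Valid

Tableau for the negation ~((([]c & <>[](c -> ~c)) -> <>(c & [](c -> ~c))) | (~b | (c -> ~a))):
1. ~((([]c & <>[](c -> ~c)) -> <>(c & [](c -> ~c))) | (~b | (c -> ~a))), 0
2. ~(([]c & <>[](c -> ~c)) -> <>(c & [](c -> ~c))), 0
3. ~(~b | (c -> ~a)), 0
4. []c & <>[](c -> ~c), 0
5. ~<>(c & [](c -> ~c)), 0
6. b, 0
7. ~(c -> ~a), 0
8. []c, 0
9. <>[](c -> ~c), 0
10. c, 0
11. a, 0
12. ~(c & [](c -> ~c)), 0
13. ~[](c -> ~c), 0
14. [](c -> ~c), 1
15. ~(c & [](c -> ~c)), 1
16. c, 1
17. c -> ~c, 1
18. ~[](c -> ~c), 1
19. ~c, 1
Accessibility: 0R0, 0R1, 1R1
Branch closes: c and ~c both at 1.
Every branch of the negation's tableau closes; the branch above is one of them.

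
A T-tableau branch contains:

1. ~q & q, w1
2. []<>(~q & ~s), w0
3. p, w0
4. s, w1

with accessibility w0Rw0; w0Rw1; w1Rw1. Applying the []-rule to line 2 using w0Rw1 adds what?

<>(~q & ~s), w1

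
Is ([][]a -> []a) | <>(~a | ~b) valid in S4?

Tableau for the negation ~(([][]a -> []a) | <>(~a | ~b)):
1. ~(([][]a -> []a) | <>(~a | ~b)), u
2. ~([][]a -> []a), u   [~|-rule on 1]
3. ~<>(~a | ~b), u   [~|-rule on 1]
4. [][]a, u   [~->-rule on 2]
5. ~[]a, u   [~->-rule on 2]
6. ~(~a | ~b), u   [~<>-rule on 3 via uRu]
7. a, u   [~|-rule on 6]
8. b, u   [~|-rule on 6]
9. []a, u   [[]-rule on 4 via uRu]
10. ~a, v   [~[]-rule on 5: fresh world v, uRv]
11. ~(~a | ~b), v   [~<>-rule on 3 via uRv]
12. a, v   [~|-rule on 11]
13. b, v   [~|-rule on 11]
Accessibility: uRu, uRv, vRv
Branch closes: a and ~a both at v.
All branches of the negation close; one closing branch shown above.

Valid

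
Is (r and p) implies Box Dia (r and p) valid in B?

Tableau for the negation not ((r and p) implies Box Dia (r and p)):
1. not ((r and p) implies Box Dia (r and p)), w0
2. r and p, w0
3. not Box Dia (r and p), w0
4. r, w0
5. p, w0
6. not Dia (r and p), w1
7. not (r and p), w0
8. not (r and p), w1
9. not p, w0
Accessibility: w0Rw0, w0Rw1, w1Rw0, w1Rw1
Branch closes: p and not p both at w0.
All branches of the negation close; one closing branch shown above.

Yes, valid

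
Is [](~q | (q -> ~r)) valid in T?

No, not valid

Tableau for the negation ~[](~q | (q -> ~r)):
1. ~[](~q | (q -> ~r)), 0
2. ~(~q | (q -> ~r)), 1
3. q, 1
4. ~(q -> ~r), 1
5. r, 1
Accessibility: 0R0, 0R1, 1R1
The negation has an open branch (countermodel exists).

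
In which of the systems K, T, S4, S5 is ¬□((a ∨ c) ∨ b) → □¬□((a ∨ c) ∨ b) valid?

S4-tableau for the negation ¬(¬□((a ∨ c) ∨ b) → □¬□((a ∨ c) ∨ b)):
1. ¬(¬□((a ∨ c) ∨ b) → □¬□((a ∨ c) ∨ b)), u
2. ¬□((a ∨ c) ∨ b), u
3. ¬□¬□((a ∨ c) ∨ b), u
4. ¬((a ∨ c) ∨ b), v
5. ¬(a ∨ c), v
6. ¬b, v
7. ¬a, v
8. ¬c, v
9. □((a ∨ c) ∨ b), w
10. (a ∨ c) ∨ b, w
11. b, w
Accessibility: uRu, uRv, uRw, vRv, wRw
Complete open branch: countermodel on an S4-frame, so not valid in S4, nor in K, T (the same frame is also a K-frame and a T-frame).
S5-tableau for the negation ¬(¬□((a ∨ c) ∨ b) → □¬□((a ∨ c) ∨ b)):
1. ¬(¬□((a ∨ c) ∨ b) → □¬□((a ∨ c) ∨ b)), u
2. ¬□((a ∨ c) ∨ b), u
3. ¬□¬□((a ∨ c) ∨ b), u
4. ¬((a ∨ c) ∨ b), v
5. ¬(a ∨ c), v
6. ¬b, v
7. ¬a, v
8. ¬c, v
9. □((a ∨ c) ∨ b), w
10. (a ∨ c) ∨ b, u
11. (a ∨ c) ∨ b, v
12. (a ∨ c) ∨ b, w
13. a ∨ c, u
14. a ∨ c, v
15. b, w
16. c, u
17. c, v
Accessibility: uRu, uRv, uRw, vRu, vRv, vRw, wRu, wRv, wRw
Branch closes: c and ¬c both at v.
Every branch closes (one shown): valid in S5.

S5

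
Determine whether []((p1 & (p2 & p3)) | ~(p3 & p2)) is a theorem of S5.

Tableau for the negation ~[]((p1 & (p2 & p3)) | ~(p3 & p2)):
1. ~[]((p1 & (p2 & p3)) | ~(p3 & p2)), w0
2. ~((p1 & (p2 & p3)) | ~(p3 & p2)), w1
3. ~(p1 & (p2 & p3)), w1
4. p3 & p2, w1
5. p3, w1
6. p2, w1
7. ~p1, w1
Accessibility: w0Rw0, w0Rw1, w1Rw0, w1Rw1
The negation has an open branch (countermodel exists).

No, not valid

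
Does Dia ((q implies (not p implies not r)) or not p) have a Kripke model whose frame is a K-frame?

Yes, satisfiable

1. Dia ((q implies (not p implies not r)) or not p), u
2. (q implies (not p implies not r)) or not p, v
3. not p, v
Accessibility: uRv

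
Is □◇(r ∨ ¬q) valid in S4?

No, not valid

Tableau for the negation ¬□◇(r ∨ ¬q):
1. ¬□◇(r ∨ ¬q), 0
2. ¬◇(r ∨ ¬q), 1   [¬□-rule on 1: fresh world 1, 0R1]
3. ¬(r ∨ ¬q), 1   [¬◇-rule on 2 via 1R1]
4. ¬r, 1   [¬∨-rule on 3]
5. q, 1   [¬∨-rule on 3]
Accessibility: 0R0, 0R1, 1R1
The negation has an open branch (countermodel exists).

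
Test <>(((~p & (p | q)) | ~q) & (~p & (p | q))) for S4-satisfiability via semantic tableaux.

Satisfiable (open branch found)

1. <>(((~p & (p | q)) | ~q) & (~p & (p | q))), 0
2. ((~p & (p | q)) | ~q) & (~p & (p | q)), 1   [<>-rule on 1: fresh world 1, 0R1]
3. (~p & (p | q)) | ~q, 1   [&-rule on 2]
4. ~p & (p | q), 1   [&-rule on 2]
5. ~p, 1   [&-rule on 4]
6. p | q, 1   [&-rule on 4]
7. q, 1   [|-rule on 6 (branches; this branch)]
Accessibility: 0R0, 0R1, 1R1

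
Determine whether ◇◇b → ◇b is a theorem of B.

No, not valid

Tableau for the negation ¬(◇◇b → ◇b):
1. ¬(◇◇b → ◇b), w0
2. ◇◇b, w0
3. ¬◇b, w0
4. ¬b, w0
5. ◇b, w1
6. ¬b, w1
7. b, w2
Accessibility: w0Rw0, w0Rw1, w1Rw0, w1Rw1, w1Rw2, w2Rw1, w2Rw2
The negation has an open branch (countermodel exists).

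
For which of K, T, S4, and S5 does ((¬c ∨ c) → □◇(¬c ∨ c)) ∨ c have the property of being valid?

T, S4, S5

T-tableau for the negation ¬(((¬c ∨ c) → □◇(¬c ∨ c)) ∨ c):
1. ¬(((¬c ∨ c) → □◇(¬c ∨ c)) ∨ c), 0
2. ¬((¬c ∨ c) → □◇(¬c ∨ c)), 0
3. ¬c, 0
4. ¬c ∨ c, 0
5. ¬□◇(¬c ∨ c), 0
6. ¬◇(¬c ∨ c), 1
7. ¬(¬c ∨ c), 1
8. c, 1
9. ¬c, 1
Accessibility: 0R0, 0R1, 1R1
Branch closes: c and ¬c both at 1.
Every branch closes (one shown): valid in T, hence also in S4, S5 (every theorem of T is a theorem of S4 and S5).
K-tableau for the negation ¬(((¬c ∨ c) → □◇(¬c ∨ c)) ∨ c):
1. ¬(((¬c ∨ c) → □◇(¬c ∨ c)) ∨ c), 0
2. ¬((¬c ∨ c) → □◇(¬c ∨ c)), 0
3. ¬c, 0
4. ¬c ∨ c, 0
5. ¬□◇(¬c ∨ c), 0
6. ¬◇(¬c ∨ c), 1
Accessibility: 0R1
Complete open branch: countermodel on a K-frame, so not valid in K.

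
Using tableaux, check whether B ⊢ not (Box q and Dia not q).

Tableau for the negation Box q and Dia not q:
1. Box q and Dia not q, 0
2. Box q, 0   [and-rule on 1]
3. Dia not q, 0   [and-rule on 1]
4. q, 0   [Box-rule on 2 via 0R0]
5. not q, 1   [Dia-rule on 3: fresh world 1, 0R1]
6. q, 1   [Box-rule on 2 via 0R1]
Accessibility: 0R0, 0R1, 1R0, 1R1
Branch closes: q and not q both at 1.
Every branch of the negation's tableau closes; the branch above is one of them.

Valid in B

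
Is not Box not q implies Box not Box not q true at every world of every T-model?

Tableau for the negation not (not Box not q implies Box not Box not q):
1. not (not Box not q implies Box not Box not q), u
2. not Box not q, u
3. not Box not Box not q, u
4. q, v
5. Box not q, w
6. not q, w
Accessibility: uRu, uRv, uRw, vRv, wRw
The negation has an open branch (countermodel exists).

No, not valid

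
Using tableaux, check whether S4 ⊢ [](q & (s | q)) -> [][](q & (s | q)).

Valid in S4

Tableau for the negation ~([](q & (s | q)) -> [][](q & (s | q))):
1. ~([](q & (s | q)) -> [][](q & (s | q))), u
2. [](q & (s | q)), u   [~->-rule on 1]
3. ~[][](q & (s | q)), u   [~->-rule on 1]
4. q & (s | q), u   [[]-rule on 2 via uRu]
5. q, u   [&-rule on 4]
6. s | q, u   [&-rule on 4]
7. ~[](q & (s | q)), v   [~[]-rule on 3: fresh world v, uRv]
8. q & (s | q), v   [[]-rule on 2 via uRv]
9. q, v   [&-rule on 8]
10. s | q, v   [&-rule on 8]
11. ~(q & (s | q)), w   [~[]-rule on 7: fresh world w, vRw]
12. q & (s | q), w   [[]-rule on 2 via uRw]
13. q, w   [&-rule on 12]
14. s | q, w   [&-rule on 12]
15. ~(s | q), w   [~&-rule on 11 (branches; this branch)]
16. ~s, w   [~|-rule on 15]
17. ~q, w   [~|-rule on 15]
Accessibility: uRu, uRv, uRw, vRv, vRw, wRw
Branch closes: q and ~q both at w.
All branches of the negation close; one closing branch shown above.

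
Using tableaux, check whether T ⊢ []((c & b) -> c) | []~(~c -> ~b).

Valid

Tableau for the negation ~([]((c & b) -> c) | []~(~c -> ~b)):
1. ~([]((c & b) -> c) | []~(~c -> ~b)), w0
2. ~[]((c & b) -> c), w0
3. ~[]~(~c -> ~b), w0
4. ~((c & b) -> c), w1
5. c & b, w1
6. ~c, w1
7. c, w1
8. b, w1
Accessibility: w0Rw0, w0Rw1, w1Rw1
Branch closes: c and ~c both at w1.
Every branch of the negation's tableau closes; the branch above is one of them.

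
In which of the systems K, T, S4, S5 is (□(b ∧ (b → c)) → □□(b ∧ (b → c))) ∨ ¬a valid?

S4, S5

T-tableau for the negation ¬((□(b ∧ (b → c)) → □□(b ∧ (b → c))) ∨ ¬a):
1. ¬((□(b ∧ (b → c)) → □□(b ∧ (b → c))) ∨ ¬a), 0
2. ¬(□(b ∧ (b → c)) → □□(b ∧ (b → c))), 0
3. a, 0
4. □(b ∧ (b → c)), 0
5. ¬□□(b ∧ (b → c)), 0
6. b ∧ (b → c), 0
7. b, 0
8. b → c, 0
9. c, 0
10. ¬□(b ∧ (b → c)), 1
11. b ∧ (b → c), 1
12. b, 1
13. b → c, 1
14. c, 1
15. ¬(b ∧ (b → c)), 2
16. ¬(b → c), 2
17. b, 2
18. ¬c, 2
Accessibility: 0R0, 0R1, 1R1, 1R2, 2R2
Complete open branch: countermodel on a T-frame, so not valid in T, nor in K (the same frame is also a K-frame).
S4-tableau for the negation ¬((□(b ∧ (b → c)) → □□(b ∧ (b → c))) ∨ ¬a):
1. ¬((□(b ∧ (b → c)) → □□(b ∧ (b → c))) ∨ ¬a), 0
2. ¬(□(b ∧ (b → c)) → □□(b ∧ (b → c))), 0
3. a, 0
4. □(b ∧ (b → c)), 0
5. ¬□□(b ∧ (b → c)), 0
6. b ∧ (b → c), 0
7. b, 0
8. b → c, 0
9. c, 0
10. ¬□(b ∧ (b → c)), 1
11. b ∧ (b → c), 1
12. b, 1
13. b → c, 1
14. c, 1
15. ¬(b ∧ (b → c)), 2
16. b ∧ (b → c), 2
17. b, 2
18. b → c, 2
19. ¬(b → c), 2
20. ¬c, 2
21. c, 2
Accessibility: 0R0, 0R1, 0R2, 1R1, 1R2, 2R2
Branch closes: c and ¬c both at 2.
Every branch closes (one shown): valid in S4, hence also in S5 (every theorem of S4 is a theorem of S5).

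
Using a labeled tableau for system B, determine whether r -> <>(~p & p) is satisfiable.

Satisfiable

1. r -> <>(~p & p), 0
2. ~r, 0
Accessibility: 0R0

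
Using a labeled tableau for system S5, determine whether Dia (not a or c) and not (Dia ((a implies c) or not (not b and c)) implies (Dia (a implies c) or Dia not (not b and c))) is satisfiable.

Unsatisfiable (every branch closes)

1. Dia (not a or c) and not (Dia ((a implies c) or not (not b and c)) implies (Dia (a implies c) or Dia not (not b and c))), 0
2. Dia (not a or c), 0   [and-rule on 1]
3. not (Dia ((a implies c) or not (not b and c)) implies (Dia (a implies c) or Dia not (not b and c))), 0   [and-rule on 1]
4. Dia ((a implies c) or not (not b and c)), 0   [neg-implies-rule on 3]
5. not (Dia (a implies c) or Dia not (not b and c)), 0   [neg-implies-rule on 3]
6. not Dia (a implies c), 0   [neg-or-rule on 5]
7. not Dia not (not b and c), 0   [neg-or-rule on 5]
8. not (a implies c), 0   [neg-Dia-rule on 6 via 0R0]
9. a, 0   [neg-implies-rule on 8]
10. not c, 0   [neg-implies-rule on 8]
11. not b and c, 0   [neg-Dia-rule on 7 via 0R0]
12. not b, 0   [and-rule on 11]
13. c, 0   [and-rule on 11]
Accessibility: 0R0
Branch closes: c and not c both at 0.
Every branch closes; the branch above is one of them.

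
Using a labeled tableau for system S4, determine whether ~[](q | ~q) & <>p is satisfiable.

Unsatisfiable (every branch closes)

1. ~[](q | ~q) & <>p, u
2. ~[](q | ~q), u
3. <>p, u
4. ~(q | ~q), v
5. ~q, v
6. q, v
Accessibility: uRu, uRv, vRv
Branch closes: q and ~q both at v.
(One branch shown.) All branches close.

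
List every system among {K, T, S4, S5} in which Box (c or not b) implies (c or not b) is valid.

T, S4, S5

K-tableau for the negation not (Box (c or not b) implies (c or not b)):
1. not (Box (c or not b) implies (c or not b)), u
2. Box (c or not b), u
3. not (c or not b), u
4. not c, u
5. b, u
Complete open branch: countermodel on a K-frame, so not valid in K.
T-tableau for the negation not (Box (c or not b) implies (c or not b)):
1. not (Box (c or not b) implies (c or not b)), u
2. Box (c or not b), u
3. not (c or not b), u
4. not c, u
5. b, u
6. c or not b, u
7. not b, u
Accessibility: uRu
Branch closes: b and not b both at u.
Every branch closes (one shown): valid in T, hence also in S4, S5 (every theorem of T is a theorem of S4 and S5).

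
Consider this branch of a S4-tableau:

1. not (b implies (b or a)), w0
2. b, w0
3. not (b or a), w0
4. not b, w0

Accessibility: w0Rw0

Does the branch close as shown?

Both b and not b appear at w0.

Closed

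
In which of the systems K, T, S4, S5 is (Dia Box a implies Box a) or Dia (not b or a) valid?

T, S4, S5

K-tableau for the negation not ((Dia Box a implies Box a) or Dia (not b or a)):
1. not ((Dia Box a implies Box a) or Dia (not b or a)), u
2. not (Dia Box a implies Box a), u
3. not Dia (not b or a), u
4. Dia Box a, u
5. not Box a, u
6. Box a, v
7. not (not b or a), v
8. b, v
9. not a, v
10. not a, w
11. not (not b or a), w
12. b, w
Accessibility: uRv, uRw
Complete open branch: countermodel on a K-frame, so not valid in K.
T-tableau for the negation not ((Dia Box a implies Box a) or Dia (not b or a)):
1. not ((Dia Box a implies Box a) or Dia (not b or a)), u
2. not (Dia Box a implies Box a), u
3. not Dia (not b or a), u
4. Dia Box a, u
5. not Box a, u
6. not (not b or a), u
7. b, u
8. not a, u
9. Box a, v
10. not (not b or a), v
11. b, v
12. not a, v
13. a, v
Accessibility: uRu, uRv, vRv
Branch closes: a and not a both at v.
Every branch closes (one shown): valid in T, hence also in S4, S5 (every theorem of T is a theorem of S4 and S5).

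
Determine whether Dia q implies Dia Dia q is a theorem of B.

Yes, valid

Tableau for the negation not (Dia q implies Dia Dia q):
1. not (Dia q implies Dia Dia q), u
2. Dia q, u
3. not Dia Dia q, u
4. not Dia q, u
5. not q, u
6. q, v
7. not Dia q, v
8. not q, v
Accessibility: uRu, uRv, vRu, vRv
Branch closes: q and not q both at v.
All branches of the negation close; one closing branch shown above.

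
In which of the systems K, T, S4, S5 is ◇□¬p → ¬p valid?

S5

S4-tableau for the negation ¬(◇□¬p → ¬p):
1. ¬(◇□¬p → ¬p), 0
2. ◇□¬p, 0
3. p, 0
4. □¬p, 1
5. ¬p, 1
Accessibility: 0R0, 0R1, 1R1
Complete open branch: countermodel on an S4-frame, so not valid in S4, nor in K, T (the same frame is also a K-frame and a T-frame).
S5-tableau for the negation ¬(◇□¬p → ¬p):
1. ¬(◇□¬p → ¬p), 0
2. ◇□¬p, 0
3. p, 0
4. □¬p, 1
5. ¬p, 0
Accessibility: 0R0, 0R1, 1R0, 1R1
Branch closes: p and ¬p both at 0.
Every branch closes (one shown): valid in S5.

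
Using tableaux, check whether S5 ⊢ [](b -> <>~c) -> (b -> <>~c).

Valid

Tableau for the negation ~([](b -> <>~c) -> (b -> <>~c)):
1. ~([](b -> <>~c) -> (b -> <>~c)), 0
2. [](b -> <>~c), 0
3. ~(b -> <>~c), 0
4. b, 0
5. ~<>~c, 0
6. b -> <>~c, 0
7. c, 0
8. <>~c, 0
9. ~c, 1
10. b -> <>~c, 1
11. c, 1
Accessibility: 0R0, 0R1, 1R0, 1R1
Branch closes: c and ~c both at 1.
Every branch of the negation's tableau closes; the branch above is one of them.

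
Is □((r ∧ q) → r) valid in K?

Valid

Tableau for the negation ¬□((r ∧ q) → r):
1. ¬□((r ∧ q) → r), 0
2. ¬((r ∧ q) → r), 1
3. r ∧ q, 1
4. ¬r, 1
5. r, 1
6. q, 1
Accessibility: 0R1
Branch closes: r and ¬r both at 1.
Every branch of the negation's tableau closes; the branch above is one of them.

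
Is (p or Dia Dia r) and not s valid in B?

Tableau for the negation not ((p or Dia Dia r) and not s):
1. not ((p or Dia Dia r) and not s), w0
2. s, w0
Accessibility: w0Rw0
The negation has an open branch (countermodel exists).

Invalid (countermodel exists)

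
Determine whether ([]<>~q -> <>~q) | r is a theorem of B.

Tableau for the negation ~(([]<>~q -> <>~q) | r):
1. ~(([]<>~q -> <>~q) | r), 0
2. ~([]<>~q -> <>~q), 0   [~|-rule on 1]
3. ~r, 0   [~|-rule on 1]
4. []<>~q, 0   [~->-rule on 2]
5. ~<>~q, 0   [~->-rule on 2]
6. <>~q, 0   [[]-rule on 4 via 0R0]
7. q, 0   [~<>-rule on 5 via 0R0]
8. ~q, 1   [<>-rule on 6: fresh world 1, 0R1]
9. <>~q, 1   [[]-rule on 4 via 0R1]
10. q, 1   [~<>-rule on 5 via 0R1]
Accessibility: 0R0, 0R1, 1R0, 1R1
Branch closes: q and ~q both at 1.
Every branch of the negation's tableau closes; the branch above is one of them.

Yes, valid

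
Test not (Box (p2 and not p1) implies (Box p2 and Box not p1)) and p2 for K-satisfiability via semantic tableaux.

1. not (Box (p2 and not p1) implies (Box p2 and Box not p1)) and p2, u
2. not (Box (p2 and not p1) implies (Box p2 and Box not p1)), u
3. p2, u
4. Box (p2 and not p1), u
5. not (Box p2 and Box not p1), u
6. not Box not p1, u
7. p1, v
8. p2 and not p1, v
9. p2, v
10. not p1, v
Accessibility: uRv
Branch closes: p1 and not p1 both at v.
(One branch shown.) All branches close.

No, unsatisfiable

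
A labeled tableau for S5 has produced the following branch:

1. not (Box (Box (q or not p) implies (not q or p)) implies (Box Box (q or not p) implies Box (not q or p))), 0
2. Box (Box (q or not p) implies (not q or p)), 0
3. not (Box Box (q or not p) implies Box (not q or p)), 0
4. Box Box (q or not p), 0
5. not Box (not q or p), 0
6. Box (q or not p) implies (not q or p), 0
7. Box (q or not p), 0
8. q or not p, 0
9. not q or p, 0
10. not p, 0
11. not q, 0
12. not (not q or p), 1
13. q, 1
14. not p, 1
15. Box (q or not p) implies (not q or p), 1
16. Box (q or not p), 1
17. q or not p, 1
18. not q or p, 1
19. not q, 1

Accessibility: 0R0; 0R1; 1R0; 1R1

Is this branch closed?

Yes, closed

Both q and not q appear at 1.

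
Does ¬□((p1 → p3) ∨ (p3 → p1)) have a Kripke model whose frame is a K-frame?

No, unsatisfiable

1. ¬□((p1 → p3) ∨ (p3 → p1)), 0
2. ¬((p1 → p3) ∨ (p3 → p1)), 1   [¬□-rule on 1: fresh world 1, 0R1]
3. ¬(p1 → p3), 1   [¬∨-rule on 2]
4. ¬(p3 → p1), 1   [¬∨-rule on 2]
5. p1, 1   [¬→-rule on 3]
6. ¬p3, 1   [¬→-rule on 3]
7. p3, 1   [¬→-rule on 4]
8. ¬p1, 1   [¬→-rule on 4]
Accessibility: 0R1
Branch closes: p3 and ¬p3 both at 1.
All branches of the tableau close; one closing branch shown above.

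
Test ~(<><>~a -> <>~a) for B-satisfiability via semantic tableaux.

Satisfiable (open branch found)

1. ~(<><>~a -> <>~a), 0
2. <><>~a, 0
3. ~<>~a, 0
4. a, 0
5. <>~a, 1
6. a, 1
7. ~a, 2
Accessibility: 0R0, 0R1, 1R0, 1R1, 1R2, 2R1, 2R2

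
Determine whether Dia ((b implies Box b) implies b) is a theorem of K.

No, not valid

Tableau for the negation not Dia ((b implies Box b) implies b):
1. not Dia ((b implies Box b) implies b), u
The negation has an open branch (countermodel exists).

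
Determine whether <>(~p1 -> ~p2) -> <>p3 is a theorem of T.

Tableau for the negation ~(<>(~p1 -> ~p2) -> <>p3):
1. ~(<>(~p1 -> ~p2) -> <>p3), w0
2. <>(~p1 -> ~p2), w0
3. ~<>p3, w0
4. ~p3, w0
5. ~p1 -> ~p2, w1
6. ~p3, w1
7. ~p2, w1
Accessibility: w0Rw0, w0Rw1, w1Rw1
The negation has an open branch (countermodel exists).

Not valid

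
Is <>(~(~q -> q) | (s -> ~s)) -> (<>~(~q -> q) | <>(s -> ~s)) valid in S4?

Valid in S4

Tableau for the negation ~(<>(~(~q -> q) | (s -> ~s)) -> (<>~(~q -> q) | <>(s -> ~s))):
1. ~(<>(~(~q -> q) | (s -> ~s)) -> (<>~(~q -> q) | <>(s -> ~s))), w0
2. <>(~(~q -> q) | (s -> ~s)), w0
3. ~(<>~(~q -> q) | <>(s -> ~s)), w0
4. ~<>~(~q -> q), w0
5. ~<>(s -> ~s), w0
6. ~q -> q, w0
7. ~(s -> ~s), w0
8. s, w0
9. q, w0
10. ~(~q -> q) | (s -> ~s), w1
11. ~q -> q, w1
12. ~(s -> ~s), w1
13. s, w1
14. s -> ~s, w1
15. q, w1
16. ~s, w1
Accessibility: w0Rw0, w0Rw1, w1Rw1
Branch closes: s and ~s both at w1.
All branches of the negation close; one closing branch shown above.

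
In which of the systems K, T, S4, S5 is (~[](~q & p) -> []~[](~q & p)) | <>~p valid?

S5

S4-tableau for the negation ~((~[](~q & p) -> []~[](~q & p)) | <>~p):
1. ~((~[](~q & p) -> []~[](~q & p)) | <>~p), 0
2. ~(~[](~q & p) -> []~[](~q & p)), 0   [~|-rule on 1]
3. ~<>~p, 0   [~|-rule on 1]
4. ~[](~q & p), 0   [~->-rule on 2]
5. ~[]~[](~q & p), 0   [~->-rule on 2]
6. p, 0   [~<>-rule on 3 via 0R0]
7. ~(~q & p), 1   [~[]-rule on 4: fresh world 1, 0R1]
8. p, 1   [~<>-rule on 3 via 0R1]
9. q, 1   [~&-rule on 7 (branches; this branch)]
10. [](~q & p), 2   [~[]-rule on 5: fresh world 2, 0R2]
11. p, 2   [~<>-rule on 3 via 0R2]
12. ~q & p, 2   [[]-rule on 10 via 2R2]
13. ~q, 2   [&-rule on 12]
Accessibility: 0R0, 0R1, 0R2, 1R1, 2R2
Complete open branch: countermodel on an S4-frame, so not valid in S4, nor in K, T (the same frame is also a K-frame and a T-frame).
S5-tableau for the negation ~((~[](~q & p) -> []~[](~q & p)) | <>~p):
1. ~((~[](~q & p) -> []~[](~q & p)) | <>~p), 0
2. ~(~[](~q & p) -> []~[](~q & p)), 0   [~|-rule on 1]
3. ~<>~p, 0   [~|-rule on 1]
4. ~[](~q & p), 0   [~->-rule on 2]
5. ~[]~[](~q & p), 0   [~->-rule on 2]
6. p, 0   [~<>-rule on 3 via 0R0]
7. ~(~q & p), 1   [~[]-rule on 4: fresh world 1, 0R1]
8. p, 1   [~<>-rule on 3 via 0R1]
9. q, 1   [~&-rule on 7 (branches; this branch)]
10. [](~q & p), 2   [~[]-rule on 5: fresh world 2, 0R2]
11. p, 2   [~<>-rule on 3 via 0R2]
12. ~q & p, 0   [[]-rule on 10 via 2R0]
13. ~q, 0   [&-rule on 12]
14. ~q & p, 1   [[]-rule on 10 via 2R1]
15. ~q, 1   [&-rule on 14]
Accessibility: 0R0, 0R1, 0R2, 1R0, 1R1, 1R2, 2R0, 2R1, 2R2
Branch closes: q and ~q both at 1.
Every branch closes (one shown): valid in S5.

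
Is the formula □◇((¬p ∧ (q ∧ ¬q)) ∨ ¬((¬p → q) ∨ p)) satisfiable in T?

Satisfiable (open branch found)

1. □◇((¬p ∧ (q ∧ ¬q)) ∨ ¬((¬p → q) ∨ p)), u
2. ◇((¬p ∧ (q ∧ ¬q)) ∨ ¬((¬p → q) ∨ p)), u
3. (¬p ∧ (q ∧ ¬q)) ∨ ¬((¬p → q) ∨ p), v
4. ◇((¬p ∧ (q ∧ ¬q)) ∨ ¬((¬p → q) ∨ p)), v
5. ¬((¬p → q) ∨ p), v
6. ¬(¬p → q), v
7. ¬p, v
8. ¬q, v
9. (¬p ∧ (q ∧ ¬q)) ∨ ¬((¬p → q) ∨ p), w
10. ¬((¬p → q) ∨ p), w
11. ¬(¬p → q), w
12. ¬p, w
13. ¬q, w
Accessibility: uRu, uRv, vRv, vRw, wRw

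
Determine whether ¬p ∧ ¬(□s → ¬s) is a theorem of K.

Tableau for the negation ¬(¬p ∧ ¬(□s → ¬s)):
1. ¬(¬p ∧ ¬(□s → ¬s)), u
2. □s → ¬s, u
3. ¬s, u
The negation has an open branch (countermodel exists).

Invalid (countermodel exists)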